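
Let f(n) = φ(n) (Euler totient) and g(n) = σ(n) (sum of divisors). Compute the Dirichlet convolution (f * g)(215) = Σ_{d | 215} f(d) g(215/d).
(φ * σ)(215) = 860

Divisors of 215: [1, 5, 43, 215]. For each d | 215:
  d = 1: φ(1) · σ(215/1) = 1 · 264 = 264
  d = 5: φ(5) · σ(215/5) = 4 · 44 = 176
  d = 43: φ(43) · σ(215/43) = 42 · 6 = 252
  d = 215: φ(215) · σ(215/215) = 168 · 1 = 168
Summing: (φ * σ)(215) = 264 + 176 + 252 + 168 = 860.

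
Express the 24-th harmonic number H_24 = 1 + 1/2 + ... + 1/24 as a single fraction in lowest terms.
H_24 = 1347822955/356948592

Direct summation: H_24 = 1 + 1/2 + ... + 1/24. The least common denominator is lcm(1, ..., 24) = 5354228880; over this denominator the numerator is 5354228880 + 2677114440 + 1784742960 + 1338557220 + 1070845776 + 892371480 + 764889840 + 669278610 + 594914320 + 535422888 + 486748080 + 446185740 + 411863760 + 382444920 + 356948592 + 334639305 + 314954640 + 297457160 + 281801520 + 267711444 + 254963280 + 243374040 + 232792560 + 223092870 = 20217344325, so H_24 = 20217344325/5354228880; reducing by gcd(20217344325, 5354228880) = 15 gives 1347822955/356948592 ≈ 3.77596. (The PNT-adjacent estimate ln(24) + γ ≈ 3.75527 matches within O(1/n).)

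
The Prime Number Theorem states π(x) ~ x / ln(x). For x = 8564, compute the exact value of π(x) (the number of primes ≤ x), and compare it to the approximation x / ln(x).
π(8564) = 1067;  x/ln(x) ≈ 945.74;  relative error ≈ 11.36%.

Directly count primes up to 8564: π(8564) = 1067. The PNT approximation gives 8564/ln(8564) ≈ 8564/9.05532 ≈ 945.74. Relative error (π(x) − x/ln(x)) / π(x) ≈ 11.36%; the approximation is known to undercount slightly (Li(x) is a better estimate).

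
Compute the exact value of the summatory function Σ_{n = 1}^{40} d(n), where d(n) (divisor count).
Σ_{n ≤ 40} d(n) = 158

Compute d(n) for each 1 ≤ n ≤ 40: d(1) = 1, d(2) = 2, d(3) = 2, d(4) = 3, d(5) = 2, d(6) = 4, d(7) = 2, d(8) = 4, d(9) = 3, d(10) = 4, d(11) = 2, d(12) = 6, d(13) = 2, d(14) = 4, d(15) = 4, d(16) = 5, d(17) = 2, d(18) = 6, d(19) = 2, d(20) = 6, d(21) = 4, d(22) = 4, d(23) = 2, d(24) = 8, d(25) = 3, d(26) = 4, d(27) = 4, d(28) = 6, d(29) = 2, d(30) = 8, d(31) = 2, d(32) = 6, d(33) = 4, d(34) = 4, d(35) = 4, d(36) = 9, d(37) = 2, d(38) = 4, d(39) = 4, d(40) = 8. Summing all 40 values: 158. (Dirichlet's divisor formula: Σ_{n ≤ x} d(n) = x ln(x) + (2γ − 1) x + O(√x). For x = 40, the asymptotic estimate is ≈ 153.73.)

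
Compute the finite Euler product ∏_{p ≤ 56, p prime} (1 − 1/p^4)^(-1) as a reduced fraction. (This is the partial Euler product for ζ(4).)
∏ = 750937919501355467062347671738968589096863062629/693820677147413996973765862820413440000000000000

The primes p ≤ 56 are [2, 3, 5, 7, 11, 13, 17, 19, 23, 29, 31, 37, 41, 43, 47, 53]. For each prime, (1 − 1/p^4)^(-1) = p^4 / (p^4 − 1). The product is (1 − 1/2^4)^(-1), (1 − 1/3^4)^(-1), (1 − 1/5^4)^(-1), (1 − 1/7^4)^(-1), (1 − 1/11^4)^(-1), (1 − 1/13^4)^(-1), (1 − 1/17^4)^(-1), (1 − 1/19^4)^(-1), (1 − 1/23^4)^(-1), (1 − 1/29^4)^(-1), (1 − 1/31^4)^(-1), (1 − 1/37^4)^(-1), (1 − 1/41^4)^(-1), (1 − 1/43^4)^(-1), (1 − 1/47^4)^(-1), (1 − 1/53^4)^(-1) = ∏ p^4 / (p^4 − 1) = 750937919501355467062347671738968589096863062629/693820677147413996973765862820413440000000000000.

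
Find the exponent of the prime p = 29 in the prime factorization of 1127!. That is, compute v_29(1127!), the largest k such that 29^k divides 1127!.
v_29(1127!) = 39

Legendre's formula: v_p(n!) = Σ_{k ≥ 1} ⌊n / p^k⌋. For p = 29, n = 1127, the terms are:
  ⌊1127/29^1⌋ = ⌊1127/29⌋ = 38
  ⌊1127/29^2⌋ = ⌊1127/841⌋ = 1
(the next term ⌊1127/29^3⌋ = 0, terminating the sum). Summing: v_29(1127!) = 38 + 1 = 39.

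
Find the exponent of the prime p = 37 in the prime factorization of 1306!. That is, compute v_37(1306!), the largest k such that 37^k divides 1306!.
v_37(1306!) = 35

Legendre's formula: v_p(n!) = Σ_{k ≥ 1} ⌊n / p^k⌋. For p = 37, n = 1306, the terms are:
  ⌊1306/37^1⌋ = ⌊1306/37⌋ = 35
(the next term ⌊1306/37^2⌋ = 0, terminating the sum). Summing: v_37(1306!) = 35 = 35.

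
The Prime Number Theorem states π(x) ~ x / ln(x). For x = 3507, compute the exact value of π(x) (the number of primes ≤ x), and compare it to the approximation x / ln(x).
π(3507) = 489;  x/ln(x) ≈ 429.65;  relative error ≈ 12.14%.

Directly count primes up to 3507: π(3507) = 489. The PNT approximation gives 3507/ln(3507) ≈ 3507/8.16252 ≈ 429.65. Relative error (π(x) − x/ln(x)) / π(x) ≈ 12.14%; the approximation is known to undercount slightly (Li(x) is a better estimate).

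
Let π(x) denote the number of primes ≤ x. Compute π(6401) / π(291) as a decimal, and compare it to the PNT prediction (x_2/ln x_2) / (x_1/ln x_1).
π(6401)/π(291) = 834/61 ≈ 13.6721;  PNT prediction ≈ 14.2390.

π(291) = 61 and π(6401) = 834, so π(6401)/π(291) ≈ 13.6721. The PNT-predicted ratio is (6401/ln(6401)) / (291/ln(291)) ≈ 14.2390. The two agree to within a few percent, as expected.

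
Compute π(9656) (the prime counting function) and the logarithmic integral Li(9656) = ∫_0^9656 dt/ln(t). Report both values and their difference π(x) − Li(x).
π(9656) = 1192;  Li(9656) ≈ 1208.72;  π(x) − Li(x) ≈ -16.72.

Direct count of primes ≤ 9656 gives π(9656) = 1192. Numerical evaluation of the logarithmic integral gives Li(9656) ≈ 1208.72. The difference π(x) − Li(x) ≈ -16.72 is typically negative for small/moderate x (Li(x) overestimates), though Littlewood's theorem shows this sign changes infinitely often.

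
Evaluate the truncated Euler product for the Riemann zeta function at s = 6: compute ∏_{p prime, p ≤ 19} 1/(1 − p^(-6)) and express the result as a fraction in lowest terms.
∏ = 99475806666511821483705625/97780003061374251090837504

The primes p ≤ 19 are [2, 3, 5, 7, 11, 13, 17, 19]. For each prime, (1 − 1/p^6)^(-1) = p^6 / (p^6 − 1). The product is (1 − 1/2^6)^(-1), (1 − 1/3^6)^(-1), (1 − 1/5^6)^(-1), (1 − 1/7^6)^(-1), (1 − 1/11^6)^(-1), (1 − 1/13^6)^(-1), (1 − 1/17^6)^(-1), (1 − 1/19^6)^(-1) = ∏ p^6 / (p^6 − 1) = 99475806666511821483705625/97780003061374251090837504.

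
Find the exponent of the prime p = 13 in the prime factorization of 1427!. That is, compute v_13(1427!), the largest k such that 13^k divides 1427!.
v_13(1427!) = 117

Legendre's formula: v_p(n!) = Σ_{k ≥ 1} ⌊n / p^k⌋. For p = 13, n = 1427, the terms are:
  ⌊1427/13^1⌋ = ⌊1427/13⌋ = 109
  ⌊1427/13^2⌋ = ⌊1427/169⌋ = 8
(the next term ⌊1427/13^3⌋ = 0, terminating the sum). Summing: v_13(1427!) = 109 + 8 = 117.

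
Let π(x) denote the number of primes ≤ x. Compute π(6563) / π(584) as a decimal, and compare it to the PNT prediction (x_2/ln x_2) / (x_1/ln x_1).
π(6563)/π(584) = 848/106 ≈ 8.0000;  PNT prediction ≈ 8.1447.

π(584) = 106 and π(6563) = 848, so π(6563)/π(584) ≈ 8.0000. The PNT-predicted ratio is (6563/ln(6563)) / (584/ln(584)) ≈ 8.1447. The two agree to within a few percent, as expected.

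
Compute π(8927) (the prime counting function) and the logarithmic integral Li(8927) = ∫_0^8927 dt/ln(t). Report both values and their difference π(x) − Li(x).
π(8927) = 1109;  Li(8927) ≈ 1128.93;  π(x) − Li(x) ≈ -19.93.

Direct count of primes ≤ 8927 gives π(8927) = 1109. Numerical evaluation of the logarithmic integral gives Li(8927) ≈ 1128.93. The difference π(x) − Li(x) ≈ -19.93 is typically negative for small/moderate x (Li(x) overestimates), though Littlewood's theorem shows this sign changes infinitely often.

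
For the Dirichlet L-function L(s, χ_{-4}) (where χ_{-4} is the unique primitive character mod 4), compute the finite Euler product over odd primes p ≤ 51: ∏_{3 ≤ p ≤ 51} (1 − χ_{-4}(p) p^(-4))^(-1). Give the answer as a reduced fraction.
∏ = 424022009220093808147330044599350686845258380222853/428762185161728930691534489551822091105495385374720

The odd primes p ≤ 51 are [3, 5, 7, 11, 13, 17, 19, 23, 29, 31, 37, 41, 43, 47]. For each, χ(p) = 1 if p ≡ 1 mod 4, χ(p) = −1 if p ≡ 3 mod 4. Taking (1 − χ(p)/p^4)^(-1) = p^4/(p^4 − χ(p)): (1 − (-1)/3^4)^(-1) · (1 − (1)/5^4)^(-1) · (1 − (-1)/7^4)^(-1) · (1 − (-1)/11^4)^(-1) · (1 − (1)/13^4)^(-1) · (1 − (1)/17^4)^(-1) · (1 − (-1)/19^4)^(-1) · (1 − (-1)/23^4)^(-1) · (1 − (1)/29^4)^(-1) · (1 − (-1)/31^4)^(-1) · (1 − (1)/37^4)^(-1) · (1 − (1)/41^4)^(-1) · (1 − (-1)/43^4)^(-1) · (1 − (-1)/47^4)^(-1) = 424022009220093808147330044599350686845258380222853/428762185161728930691534489551822091105495385374720.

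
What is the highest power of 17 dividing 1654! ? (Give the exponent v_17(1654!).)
v_17(1654!) = 102

Legendre's formula: v_p(n!) = Σ_{k ≥ 1} ⌊n / p^k⌋. For p = 17, n = 1654, the terms are:
  ⌊1654/17^1⌋ = ⌊1654/17⌋ = 97
  ⌊1654/17^2⌋ = ⌊1654/289⌋ = 5
(the next term ⌊1654/17^3⌋ = 0, terminating the sum). Summing: v_17(1654!) = 97 + 5 = 102.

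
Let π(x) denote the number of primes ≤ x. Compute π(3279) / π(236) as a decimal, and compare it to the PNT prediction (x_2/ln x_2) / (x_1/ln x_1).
π(3279)/π(236) = 462/51 ≈ 9.0588;  PNT prediction ≈ 9.3777.

π(236) = 51 and π(3279) = 462, so π(3279)/π(236) ≈ 9.0588. The PNT-predicted ratio is (3279/ln(3279)) / (236/ln(236)) ≈ 9.3777. The two agree to within a few percent, as expected.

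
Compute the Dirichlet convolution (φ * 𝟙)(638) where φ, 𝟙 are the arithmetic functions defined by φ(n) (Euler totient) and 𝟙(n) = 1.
(φ * 𝟙)(638) = 638

Divisors of 638: [1, 2, 11, 22, 29, 58, 319, 638]. For each d | 638:
  d = 1: φ(1) · 𝟙(638/1) = 1 · 1 = 1
  d = 2: φ(2) · 𝟙(638/2) = 1 · 1 = 1
  d = 11: φ(11) · 𝟙(638/11) = 10 · 1 = 10
  d = 22: φ(22) · 𝟙(638/22) = 10 · 1 = 10
  d = 29: φ(29) · 𝟙(638/29) = 28 · 1 = 28
  d = 58: φ(58) · 𝟙(638/58) = 28 · 1 = 28
  d = 319: φ(319) · 𝟙(638/319) = 280 · 1 = 280
  d = 638: φ(638) · 𝟙(638/638) = 280 · 1 = 280
Summing: (φ * 𝟙)(638) = 1 + 1 + 10 + 10 + 28 + 28 + 280 + 280 = 638.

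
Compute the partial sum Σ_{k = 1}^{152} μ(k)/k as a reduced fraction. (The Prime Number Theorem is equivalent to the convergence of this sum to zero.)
Σ μ(k)/k = 498553581288971583508015817946071430122138094746515981177/75106511663943725776296745409664000450228387787452181363970

Values of μ(k) for 1 ≤ k ≤ 152: μ(1) = 1, μ(2) = -1, μ(3) = -1, μ(5) = -1, μ(6) = 1, μ(7) = -1, μ(10) = 1, μ(11) = -1, μ(13) = -1, μ(14) = 1, μ(15) = 1, μ(17) = -1, μ(19) = -1, μ(21) = 1, μ(22) = 1, μ(23) = -1, μ(26) = 1, μ(29) = -1, μ(30) = -1, μ(31) = -1, μ(33) = 1, μ(34) = 1, μ(35) = 1, μ(37) = -1, μ(38) = 1, μ(39) = 1, μ(41) = -1, μ(42) = -1, μ(43) = -1, μ(46) = 1, μ(47) = -1, μ(51) = 1, μ(53) = -1, μ(55) = 1, μ(57) = 1, μ(58) = 1, μ(59) = -1, μ(61) = -1, μ(62) = 1, μ(65) = 1, μ(66) = -1, μ(67) = -1, μ(69) = 1, μ(70) = -1, μ(71) = -1, μ(73) = -1, μ(74) = 1, μ(77) = 1, μ(78) = -1, μ(79) = -1, μ(82) = 1, μ(83) = -1, μ(85) = 1, μ(86) = 1, μ(87) = 1, μ(89) = -1, μ(91) = 1, μ(93) = 1, μ(94) = 1, μ(95) = 1, μ(97) = -1, μ(101) = -1, μ(102) = -1, μ(103) = -1, μ(105) = -1, μ(106) = 1, μ(107) = -1, μ(109) = -1, μ(110) = -1, μ(111) = 1, μ(113) = -1, μ(114) = -1, μ(115) = 1, μ(118) = 1, μ(119) = 1, μ(122) = 1, μ(123) = 1, μ(127) = -1, μ(129) = 1, μ(130) = -1, μ(131) = -1, μ(133) = 1, μ(134) = 1, μ(137) = -1, μ(138) = -1, μ(139) = -1, μ(141) = 1, μ(142) = 1, μ(143) = 1, μ(145) = 1, μ(146) = 1, μ(149) = -1, μ(151) = -1, with μ = 0 on non-squarefree integers. Summing μ(k)/k for k where μ(k) ≠ 0 gives 498553581288971583508015817946071430122138094746515981177/75106511663943725776296745409664000450228387787452181363970 ≈ 0.0066. (PNT ⟺ this sum → 0 as n → ∞.)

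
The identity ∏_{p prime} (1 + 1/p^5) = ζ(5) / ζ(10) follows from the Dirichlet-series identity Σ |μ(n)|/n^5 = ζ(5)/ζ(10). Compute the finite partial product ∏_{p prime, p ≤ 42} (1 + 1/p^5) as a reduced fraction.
∏ = 2294199100859320856712044015489323376462628228169728/2214697106235397372754351012341556576135326393821335

The primes p ≤ 42 are [2, 3, 5, 7, 11, 13, 17, 19, 23, 29, 31, 37, 41]. For each, (1 + 1/p^5) = (p^5 + 1)/p^5. Multiplying these fractions over p ∈ [2, 3, 5, 7, 11, 13, 17, 19, 23, 29, 31, 37, 41] gives 2294199100859320856712044015489323376462628228169728/2214697106235397372754351012341556576135326393821335. (In the limit P → ∞ this tends to ζ(5)/ζ(10).)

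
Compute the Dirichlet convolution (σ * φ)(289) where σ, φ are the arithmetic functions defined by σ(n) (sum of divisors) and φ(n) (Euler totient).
(σ * φ)(289) = 867

Divisors of 289: [1, 17, 289]. For each d | 289:
  d = 1: σ(1) · φ(289/1) = 1 · 272 = 272
  d = 17: σ(17) · φ(289/17) = 18 · 16 = 288
  d = 289: σ(289) · φ(289/289) = 307 · 1 = 307
Summing: (σ * φ)(289) = 272 + 288 + 307 = 867.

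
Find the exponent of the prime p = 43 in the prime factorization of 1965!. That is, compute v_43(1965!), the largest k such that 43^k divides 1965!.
v_43(1965!) = 46

Legendre's formula: v_p(n!) = Σ_{k ≥ 1} ⌊n / p^k⌋. For p = 43, n = 1965, the terms are:
  ⌊1965/43^1⌋ = ⌊1965/43⌋ = 45
  ⌊1965/43^2⌋ = ⌊1965/1849⌋ = 1
(the next term ⌊1965/43^3⌋ = 0, terminating the sum). Summing: v_43(1965!) = 45 + 1 = 46.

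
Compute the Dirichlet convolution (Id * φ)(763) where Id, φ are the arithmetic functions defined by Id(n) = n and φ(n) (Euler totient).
(Id * φ)(763) = 2821

Divisors of 763: [1, 7, 109, 763]. For each d | 763:
  d = 1: Id(1) · φ(763/1) = 1 · 648 = 648
  d = 7: Id(7) · φ(763/7) = 7 · 108 = 756
  d = 109: Id(109) · φ(763/109) = 109 · 6 = 654
  d = 763: Id(763) · φ(763/763) = 763 · 1 = 763
Summing: (Id * φ)(763) = 648 + 756 + 654 + 763 = 2821.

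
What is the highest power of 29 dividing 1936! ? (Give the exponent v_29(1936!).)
v_29(1936!) = 68

Legendre's formula: v_p(n!) = Σ_{k ≥ 1} ⌊n / p^k⌋. For p = 29, n = 1936, the terms are:
  ⌊1936/29^1⌋ = ⌊1936/29⌋ = 66
  ⌊1936/29^2⌋ = ⌊1936/841⌋ = 2
(the next term ⌊1936/29^3⌋ = 0, terminating the sum). Summing: v_29(1936!) = 66 + 2 = 68.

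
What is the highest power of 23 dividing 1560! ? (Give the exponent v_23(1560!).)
v_23(1560!) = 69

Legendre's formula: v_p(n!) = Σ_{k ≥ 1} ⌊n / p^k⌋. For p = 23, n = 1560, the terms are:
  ⌊1560/23^1⌋ = ⌊1560/23⌋ = 67
  ⌊1560/23^2⌋ = ⌊1560/529⌋ = 2
(the next term ⌊1560/23^3⌋ = 0, terminating the sum). Summing: v_23(1560!) = 67 + 2 = 69.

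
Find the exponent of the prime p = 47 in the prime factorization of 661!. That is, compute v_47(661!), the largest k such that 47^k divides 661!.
v_47(661!) = 14

Legendre's formula: v_p(n!) = Σ_{k ≥ 1} ⌊n / p^k⌋. For p = 47, n = 661, the terms are:
  ⌊661/47^1⌋ = ⌊661/47⌋ = 14
(the next term ⌊661/47^2⌋ = 0, terminating the sum). Summing: v_47(661!) = 14 = 14.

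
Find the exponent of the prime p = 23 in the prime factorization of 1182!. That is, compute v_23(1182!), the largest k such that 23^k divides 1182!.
v_23(1182!) = 53

Legendre's formula: v_p(n!) = Σ_{k ≥ 1} ⌊n / p^k⌋. For p = 23, n = 1182, the terms are:
  ⌊1182/23^1⌋ = ⌊1182/23⌋ = 51
  ⌊1182/23^2⌋ = ⌊1182/529⌋ = 2
(the next term ⌊1182/23^3⌋ = 0, terminating the sum). Summing: v_23(1182!) = 51 + 2 = 53.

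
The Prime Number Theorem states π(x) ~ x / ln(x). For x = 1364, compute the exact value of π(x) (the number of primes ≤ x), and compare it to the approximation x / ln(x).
π(1364) = 218;  x/ln(x) ≈ 188.97;  relative error ≈ 13.32%.

Directly count primes up to 1364: π(1364) = 218. The PNT approximation gives 1364/ln(1364) ≈ 1364/7.21818 ≈ 188.97. Relative error (π(x) − x/ln(x)) / π(x) ≈ 13.32%; the approximation is known to undercount slightly (Li(x) is a better estimate).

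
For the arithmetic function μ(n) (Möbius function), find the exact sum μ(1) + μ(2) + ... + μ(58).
Σ_{n ≤ 58} μ(n) = 0

Compute μ(n) for each 1 ≤ n ≤ 58: μ(1) = 1, μ(2) = -1, μ(3) = -1, μ(4) = 0, μ(5) = -1, μ(6) = 1, μ(7) = -1, μ(8) = 0, μ(9) = 0, μ(10) = 1, μ(11) = -1, μ(12) = 0, μ(13) = -1, μ(14) = 1, μ(15) = 1, μ(16) = 0, μ(17) = -1, μ(18) = 0, μ(19) = -1, μ(20) = 0, μ(21) = 1, μ(22) = 1, μ(23) = -1, μ(24) = 0, μ(25) = 0, μ(26) = 1, μ(27) = 0, μ(28) = 0, μ(29) = -1, μ(30) = -1, μ(31) = -1, μ(32) = 0, μ(33) = 1, μ(34) = 1, μ(35) = 1, μ(36) = 0, μ(37) = -1, μ(38) = 1, μ(39) = 1, μ(40) = 0, μ(41) = -1, μ(42) = -1, μ(43) = -1, μ(44) = 0, μ(45) = 0, μ(46) = 1, μ(47) = -1, μ(48) = 0, μ(49) = 0, μ(50) = 0, μ(51) = 1, μ(52) = 0, μ(53) = -1, μ(54) = 0, μ(55) = 1, μ(56) = 0, μ(57) = 1, μ(58) = 1. Summing all 58 values: 0. (Mertens function M(x) = Σ_{n ≤ x} μ(n); on average M(x) should be small (PNT ⟺ M(x) = o(x)).)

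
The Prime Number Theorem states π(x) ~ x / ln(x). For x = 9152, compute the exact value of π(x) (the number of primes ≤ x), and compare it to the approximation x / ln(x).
π(9152) = 1134;  x/ln(x) ≈ 1003.32;  relative error ≈ 11.52%.

Directly count primes up to 9152: π(9152) = 1134. The PNT approximation gives 9152/ln(9152) ≈ 9152/9.12173 ≈ 1003.32. Relative error (π(x) − x/ln(x)) / π(x) ≈ 11.52%; the approximation is known to undercount slightly (Li(x) is a better estimate).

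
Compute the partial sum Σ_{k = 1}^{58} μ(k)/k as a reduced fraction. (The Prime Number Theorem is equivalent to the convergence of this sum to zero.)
Σ μ(k)/k = 540928002430567981/16294579238595022365

Values of μ(k) for 1 ≤ k ≤ 58: μ(1) = 1, μ(2) = -1, μ(3) = -1, μ(5) = -1, μ(6) = 1, μ(7) = -1, μ(10) = 1, μ(11) = -1, μ(13) = -1, μ(14) = 1, μ(15) = 1, μ(17) = -1, μ(19) = -1, μ(21) = 1, μ(22) = 1, μ(23) = -1, μ(26) = 1, μ(29) = -1, μ(30) = -1, μ(31) = -1, μ(33) = 1, μ(34) = 1, μ(35) = 1, μ(37) = -1, μ(38) = 1, μ(39) = 1, μ(41) = -1, μ(42) = -1, μ(43) = -1, μ(46) = 1, μ(47) = -1, μ(51) = 1, μ(53) = -1, μ(55) = 1, μ(57) = 1, μ(58) = 1, with μ = 0 on non-squarefree integers. Summing μ(k)/k for k where μ(k) ≠ 0 gives 540928002430567981/16294579238595022365 ≈ 0.0332. (PNT ⟺ this sum → 0 as n → ∞.)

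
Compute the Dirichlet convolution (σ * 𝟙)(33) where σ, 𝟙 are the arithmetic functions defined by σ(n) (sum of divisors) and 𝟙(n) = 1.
(σ * 𝟙)(33) = 65

Divisors of 33: [1, 3, 11, 33]. For each d | 33:
  d = 1: σ(1) · 𝟙(33/1) = 1 · 1 = 1
  d = 3: σ(3) · 𝟙(33/3) = 4 · 1 = 4
  d = 11: σ(11) · 𝟙(33/11) = 12 · 1 = 12
  d = 33: σ(33) · 𝟙(33/33) = 48 · 1 = 48
Summing: (σ * 𝟙)(33) = 1 + 4 + 12 + 48 = 65.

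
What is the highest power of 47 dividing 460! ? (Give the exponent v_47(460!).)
v_47(460!) = 9

Legendre's formula: v_p(n!) = Σ_{k ≥ 1} ⌊n / p^k⌋. For p = 47, n = 460, the terms are:
  ⌊460/47^1⌋ = ⌊460/47⌋ = 9
(the next term ⌊460/47^2⌋ = 0, terminating the sum). Summing: v_47(460!) = 9 = 9.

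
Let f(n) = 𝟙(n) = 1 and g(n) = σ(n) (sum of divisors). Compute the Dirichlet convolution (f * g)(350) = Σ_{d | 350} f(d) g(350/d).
(𝟙 * σ)(350) = 1368

Divisors of 350: [1, 2, 5, 7, 10, 14, 25, 35, 50, 70, 175, 350]. For each d | 350:
  d = 1: 𝟙(1) · σ(350/1) = 1 · 744 = 744
  d = 2: 𝟙(2) · σ(350/2) = 1 · 248 = 248
  d = 5: 𝟙(5) · σ(350/5) = 1 · 144 = 144
  d = 7: 𝟙(7) · σ(350/7) = 1 · 93 = 93
  d = 10: 𝟙(10) · σ(350/10) = 1 · 48 = 48
  d = 14: 𝟙(14) · σ(350/14) = 1 · 31 = 31
  d = 25: 𝟙(25) · σ(350/25) = 1 · 24 = 24
  d = 35: 𝟙(35) · σ(350/35) = 1 · 18 = 18
  d = 50: 𝟙(50) · σ(350/50) = 1 · 8 = 8
  d = 70: 𝟙(70) · σ(350/70) = 1 · 6 = 6
  d = 175: 𝟙(175) · σ(350/175) = 1 · 3 = 3
  d = 350: 𝟙(350) · σ(350/350) = 1 · 1 = 1
Summing: (𝟙 * σ)(350) = 744 + 248 + 144 + 93 + 48 + 31 + 24 + 18 + 8 + 6 + 3 + 1 = 1368.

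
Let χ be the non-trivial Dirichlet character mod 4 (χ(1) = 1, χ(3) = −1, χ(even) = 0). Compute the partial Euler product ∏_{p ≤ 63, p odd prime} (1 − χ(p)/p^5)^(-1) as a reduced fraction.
∏ = 478212334295798677259125227573990358291095208018494528428976877948999059062284551009530475199/480056794509206891424767146601704797711651986953735424570384919662551238689346859653136384000

The odd primes p ≤ 63 are [3, 5, 7, 11, 13, 17, 19, 23, 29, 31, 37, 41, 43, 47, 53, 59, 61]. For each, χ(p) = 1 if p ≡ 1 mod 4, χ(p) = −1 if p ≡ 3 mod 4. Taking (1 − χ(p)/p^5)^(-1) = p^5/(p^5 − χ(p)): (1 − (-1)/3^5)^(-1) · (1 − (1)/5^5)^(-1) · (1 − (-1)/7^5)^(-1) · (1 − (-1)/11^5)^(-1) · (1 − (1)/13^5)^(-1) · (1 − (1)/17^5)^(-1) · (1 − (-1)/19^5)^(-1) · (1 − (-1)/23^5)^(-1) · (1 − (1)/29^5)^(-1) · (1 − (-1)/31^5)^(-1) · (1 − (1)/37^5)^(-1) · (1 − (1)/41^5)^(-1) · (1 − (-1)/43^5)^(-1) · (1 − (-1)/47^5)^(-1) · (1 − (1)/53^5)^(-1) · (1 − (-1)/59^5)^(-1) · (1 − (1)/61^5)^(-1) = 478212334295798677259125227573990358291095208018494528428976877948999059062284551009530475199/480056794509206891424767146601704797711651986953735424570384919662551238689346859653136384000.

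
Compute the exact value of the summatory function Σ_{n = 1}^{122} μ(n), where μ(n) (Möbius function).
Σ_{n ≤ 122} μ(n) = -2

Compute μ(n) for each 1 ≤ n ≤ 122: μ(1) = 1, μ(2) = -1, μ(3) = -1, μ(4) = 0, μ(5) = -1, μ(6) = 1, μ(7) = -1, μ(8) = 0, μ(9) = 0, μ(10) = 1, μ(11) = -1, μ(12) = 0, μ(13) = -1, μ(14) = 1, μ(15) = 1, μ(16) = 0, μ(17) = -1, μ(18) = 0, μ(19) = -1, μ(20) = 0, μ(21) = 1, μ(22) = 1, μ(23) = -1, μ(24) = 0, μ(25) = 0, μ(26) = 1, μ(27) = 0, μ(28) = 0, μ(29) = -1, μ(30) = -1, μ(31) = -1, μ(32) = 0, μ(33) = 1, μ(34) = 1, μ(35) = 1, μ(36) = 0, μ(37) = -1, μ(38) = 1, μ(39) = 1, μ(40) = 0, μ(41) = -1, μ(42) = -1, μ(43) = -1, μ(44) = 0, μ(45) = 0, μ(46) = 1, μ(47) = -1, μ(48) = 0, μ(49) = 0, μ(50) = 0, μ(51) = 1, μ(52) = 0, μ(53) = -1, μ(54) = 0, μ(55) = 1, μ(56) = 0, μ(57) = 1, μ(58) = 1, μ(59) = -1, μ(60) = 0, μ(61) = -1, μ(62) = 1, μ(63) = 0, μ(64) = 0, μ(65) = 1, μ(66) = -1, μ(67) = -1, μ(68) = 0, μ(69) = 1, μ(70) = -1, μ(71) = -1, μ(72) = 0, μ(73) = -1, μ(74) = 1, μ(75) = 0, μ(76) = 0, μ(77) = 1, μ(78) = -1, μ(79) = -1, μ(80) = 0, μ(81) = 0, μ(82) = 1, μ(83) = -1, μ(84) = 0, μ(85) = 1, μ(86) = 1, μ(87) = 1, μ(88) = 0, μ(89) = -1, μ(90) = 0, μ(91) = 1, μ(92) = 0, μ(93) = 1, μ(94) = 1, μ(95) = 1, μ(96) = 0, μ(97) = -1, μ(98) = 0, μ(99) = 0, μ(100) = 0, μ(101) = -1, μ(102) = -1, μ(103) = -1, μ(104) = 0, μ(105) = -1, μ(106) = 1, μ(107) = -1, μ(108) = 0, μ(109) = -1, μ(110) = -1, μ(111) = 1, μ(112) = 0, μ(113) = -1, μ(114) = -1, μ(115) = 1, μ(116) = 0, μ(117) = 0, μ(118) = 1, μ(119) = 1, μ(120) = 0, μ(121) = 0, μ(122) = 1. Summing all 122 values: -2. (Mertens function M(x) = Σ_{n ≤ x} μ(n); on average M(x) should be small (PNT ⟺ M(x) = o(x)).)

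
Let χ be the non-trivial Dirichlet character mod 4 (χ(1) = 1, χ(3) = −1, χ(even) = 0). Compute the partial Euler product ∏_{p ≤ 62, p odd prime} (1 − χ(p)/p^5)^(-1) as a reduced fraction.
∏ = 478212334295798677259125227573990358291095208018494528428976877948999059062284551009530475199/480056794509206891424767146601704797711651986953735424570384919662551238689346859653136384000

The odd primes p ≤ 62 are [3, 5, 7, 11, 13, 17, 19, 23, 29, 31, 37, 41, 43, 47, 53, 59, 61]. For each, χ(p) = 1 if p ≡ 1 mod 4, χ(p) = −1 if p ≡ 3 mod 4. Taking (1 − χ(p)/p^5)^(-1) = p^5/(p^5 − χ(p)): (1 − (-1)/3^5)^(-1) · (1 − (1)/5^5)^(-1) · (1 − (-1)/7^5)^(-1) · (1 − (-1)/11^5)^(-1) · (1 − (1)/13^5)^(-1) · (1 − (1)/17^5)^(-1) · (1 − (-1)/19^5)^(-1) · (1 − (-1)/23^5)^(-1) · (1 − (1)/29^5)^(-1) · (1 − (-1)/31^5)^(-1) · (1 − (1)/37^5)^(-1) · (1 − (1)/41^5)^(-1) · (1 − (-1)/43^5)^(-1) · (1 − (-1)/47^5)^(-1) · (1 − (1)/53^5)^(-1) · (1 − (-1)/59^5)^(-1) · (1 − (1)/61^5)^(-1) = 478212334295798677259125227573990358291095208018494528428976877948999059062284551009530475199/480056794509206891424767146601704797711651986953735424570384919662551238689346859653136384000.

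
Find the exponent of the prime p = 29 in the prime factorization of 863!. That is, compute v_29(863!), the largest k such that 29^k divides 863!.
v_29(863!) = 30

Legendre's formula: v_p(n!) = Σ_{k ≥ 1} ⌊n / p^k⌋. For p = 29, n = 863, the terms are:
  ⌊863/29^1⌋ = ⌊863/29⌋ = 29
  ⌊863/29^2⌋ = ⌊863/841⌋ = 1
(the next term ⌊863/29^3⌋ = 0, terminating the sum). Summing: v_29(863!) = 29 + 1 = 30.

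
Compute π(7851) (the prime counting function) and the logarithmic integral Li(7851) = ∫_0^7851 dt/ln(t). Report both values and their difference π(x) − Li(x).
π(7851) = 991;  Li(7851) ≈ 1009.82;  π(x) − Li(x) ≈ -18.82.

Direct count of primes ≤ 7851 gives π(7851) = 991. Numerical evaluation of the logarithmic integral gives Li(7851) ≈ 1009.82. The difference π(x) − Li(x) ≈ -18.82 is typically negative for small/moderate x (Li(x) overestimates), though Littlewood's theorem shows this sign changes infinitely often.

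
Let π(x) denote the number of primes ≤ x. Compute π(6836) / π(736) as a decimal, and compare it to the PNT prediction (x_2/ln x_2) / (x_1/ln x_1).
π(6836)/π(736) = 880/130 ≈ 6.7692;  PNT prediction ≈ 6.9437.

π(736) = 130 and π(6836) = 880, so π(6836)/π(736) ≈ 6.7692. The PNT-predicted ratio is (6836/ln(6836)) / (736/ln(736)) ≈ 6.9437. The two agree to within a few percent, as expected.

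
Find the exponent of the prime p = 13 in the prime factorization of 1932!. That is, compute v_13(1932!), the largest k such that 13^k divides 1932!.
v_13(1932!) = 159

Legendre's formula: v_p(n!) = Σ_{k ≥ 1} ⌊n / p^k⌋. For p = 13, n = 1932, the terms are:
  ⌊1932/13^1⌋ = ⌊1932/13⌋ = 148
  ⌊1932/13^2⌋ = ⌊1932/169⌋ = 11
(the next term ⌊1932/13^3⌋ = 0, terminating the sum). Summing: v_13(1932!) = 148 + 11 = 159.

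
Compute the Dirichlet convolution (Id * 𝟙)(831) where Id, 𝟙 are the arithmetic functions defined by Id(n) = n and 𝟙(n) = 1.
(Id * 𝟙)(831) = 1112

Divisors of 831: [1, 3, 277, 831]. For each d | 831:
  d = 1: Id(1) · 𝟙(831/1) = 1 · 1 = 1
  d = 3: Id(3) · 𝟙(831/3) = 3 · 1 = 3
  d = 277: Id(277) · 𝟙(831/277) = 277 · 1 = 277
  d = 831: Id(831) · 𝟙(831/831) = 831 · 1 = 831
Summing: (Id * 𝟙)(831) = 1 + 3 + 277 + 831 = 1112.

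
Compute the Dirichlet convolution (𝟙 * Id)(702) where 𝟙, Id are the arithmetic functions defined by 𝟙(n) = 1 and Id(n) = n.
(𝟙 * Id)(702) = 1680

Divisors of 702: [1, 2, 3, 6, 9, 13, 18, 26, 27, 39, 54, 78, 117, 234, 351, 702]. For each d | 702:
  d = 1: 𝟙(1) · Id(702/1) = 1 · 702 = 702
  d = 2: 𝟙(2) · Id(702/2) = 1 · 351 = 351
  d = 3: 𝟙(3) · Id(702/3) = 1 · 234 = 234
  d = 6: 𝟙(6) · Id(702/6) = 1 · 117 = 117
  d = 9: 𝟙(9) · Id(702/9) = 1 · 78 = 78
  d = 13: 𝟙(13) · Id(702/13) = 1 · 54 = 54
  d = 18: 𝟙(18) · Id(702/18) = 1 · 39 = 39
  d = 26: 𝟙(26) · Id(702/26) = 1 · 27 = 27
  d = 27: 𝟙(27) · Id(702/27) = 1 · 26 = 26
  d = 39: 𝟙(39) · Id(702/39) = 1 · 18 = 18
  d = 54: 𝟙(54) · Id(702/54) = 1 · 13 = 13
  d = 78: 𝟙(78) · Id(702/78) = 1 · 9 = 9
  d = 117: 𝟙(117) · Id(702/117) = 1 · 6 = 6
  d = 234: 𝟙(234) · Id(702/234) = 1 · 3 = 3
  d = 351: 𝟙(351) · Id(702/351) = 1 · 2 = 2
  d = 702: 𝟙(702) · Id(702/702) = 1 · 1 = 1
Summing: (𝟙 * Id)(702) = 702 + 351 + 234 + 117 + 78 + 54 + 39 + 27 + 26 + 18 + 13 + 9 + 6 + 3 + 2 + 1 = 1680.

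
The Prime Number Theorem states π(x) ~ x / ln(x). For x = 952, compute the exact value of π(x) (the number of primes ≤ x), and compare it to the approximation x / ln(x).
π(952) = 161;  x/ln(x) ≈ 138.80;  relative error ≈ 13.79%.

Directly count primes up to 952: π(952) = 161. The PNT approximation gives 952/ln(952) ≈ 952/6.85857 ≈ 138.80. Relative error (π(x) − x/ln(x)) / π(x) ≈ 13.79%; the approximation is known to undercount slightly (Li(x) is a better estimate).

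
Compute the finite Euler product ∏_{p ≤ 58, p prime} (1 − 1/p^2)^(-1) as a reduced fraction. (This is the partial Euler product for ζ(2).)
∏ = 35034630647548196605993834769/21373637931227167970033664000

The primes p ≤ 58 are [2, 3, 5, 7, 11, 13, 17, 19, 23, 29, 31, 37, 41, 43, 47, 53]. For each prime, (1 − 1/p^2)^(-1) = p^2 / (p^2 − 1). The product is (1 − 1/2^2)^(-1), (1 − 1/3^2)^(-1), (1 − 1/5^2)^(-1), (1 − 1/7^2)^(-1), (1 − 1/11^2)^(-1), (1 − 1/13^2)^(-1), (1 − 1/17^2)^(-1), (1 − 1/19^2)^(-1), (1 − 1/23^2)^(-1), (1 − 1/29^2)^(-1), (1 − 1/31^2)^(-1), (1 − 1/37^2)^(-1), (1 − 1/41^2)^(-1), (1 − 1/43^2)^(-1), (1 − 1/47^2)^(-1), (1 − 1/53^2)^(-1) = ∏ p^2 / (p^2 − 1) = 35034630647548196605993834769/21373637931227167970033664000.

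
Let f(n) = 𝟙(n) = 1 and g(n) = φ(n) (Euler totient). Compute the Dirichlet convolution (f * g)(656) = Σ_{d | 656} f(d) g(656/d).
(𝟙 * φ)(656) = 656

Divisors of 656: [1, 2, 4, 8, 16, 41, 82, 164, 328, 656]. For each d | 656:
  d = 1: 𝟙(1) · φ(656/1) = 1 · 320 = 320
  d = 2: 𝟙(2) · φ(656/2) = 1 · 160 = 160
  d = 4: 𝟙(4) · φ(656/4) = 1 · 80 = 80
  d = 8: 𝟙(8) · φ(656/8) = 1 · 40 = 40
  d = 16: 𝟙(16) · φ(656/16) = 1 · 40 = 40
  d = 41: 𝟙(41) · φ(656/41) = 1 · 8 = 8
  d = 82: 𝟙(82) · φ(656/82) = 1 · 4 = 4
  d = 164: 𝟙(164) · φ(656/164) = 1 · 2 = 2
  d = 328: 𝟙(328) · φ(656/328) = 1 · 1 = 1
  d = 656: 𝟙(656) · φ(656/656) = 1 · 1 = 1
Summing: (𝟙 * φ)(656) = 320 + 160 + 80 + 40 + 40 + 8 + 4 + 2 + 1 + 1 = 656.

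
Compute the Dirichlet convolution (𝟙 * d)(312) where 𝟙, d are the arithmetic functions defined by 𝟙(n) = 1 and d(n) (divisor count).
(𝟙 * d)(312) = 90

Divisors of 312: [1, 2, 3, 4, 6, 8, 12, 13, 24, 26, 39, 52, 78, 104, 156, 312]. For each d | 312:
  d = 1: 𝟙(1) · d(312/1) = 1 · 16 = 16
  d = 2: 𝟙(2) · d(312/2) = 1 · 12 = 12
  d = 3: 𝟙(3) · d(312/3) = 1 · 8 = 8
  d = 4: 𝟙(4) · d(312/4) = 1 · 8 = 8
  d = 6: 𝟙(6) · d(312/6) = 1 · 6 = 6
  d = 8: 𝟙(8) · d(312/8) = 1 · 4 = 4
  d = 12: 𝟙(12) · d(312/12) = 1 · 4 = 4
  d = 13: 𝟙(13) · d(312/13) = 1 · 8 = 8
  d = 24: 𝟙(24) · d(312/24) = 1 · 2 = 2
  d = 26: 𝟙(26) · d(312/26) = 1 · 6 = 6
  d = 39: 𝟙(39) · d(312/39) = 1 · 4 = 4
  d = 52: 𝟙(52) · d(312/52) = 1 · 4 = 4
  d = 78: 𝟙(78) · d(312/78) = 1 · 3 = 3
  d = 104: 𝟙(104) · d(312/104) = 1 · 2 = 2
  d = 156: 𝟙(156) · d(312/156) = 1 · 2 = 2
  d = 312: 𝟙(312) · d(312/312) = 1 · 1 = 1
Summing: (𝟙 * d)(312) = 16 + 12 + 8 + 8 + 6 + 4 + 4 + 8 + 2 + 6 + 4 + 4 + 3 + 2 + 2 + 1 = 90.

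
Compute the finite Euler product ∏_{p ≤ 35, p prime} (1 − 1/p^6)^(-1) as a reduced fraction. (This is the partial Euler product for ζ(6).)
∏ = 21845630847366461901783214359247811231609675/21473219492121468455585352466296495056879616

The primes p ≤ 35 are [2, 3, 5, 7, 11, 13, 17, 19, 23, 29, 31]. For each prime, (1 − 1/p^6)^(-1) = p^6 / (p^6 − 1). The product is (1 − 1/2^6)^(-1), (1 − 1/3^6)^(-1), (1 − 1/5^6)^(-1), (1 − 1/7^6)^(-1), (1 − 1/11^6)^(-1), (1 − 1/13^6)^(-1), (1 − 1/17^6)^(-1), (1 − 1/19^6)^(-1), (1 − 1/23^6)^(-1), (1 − 1/29^6)^(-1), (1 − 1/31^6)^(-1) = ∏ p^6 / (p^6 − 1) = 21845630847366461901783214359247811231609675/21473219492121468455585352466296495056879616.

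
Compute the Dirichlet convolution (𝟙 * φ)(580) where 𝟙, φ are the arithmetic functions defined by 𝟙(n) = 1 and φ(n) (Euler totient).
(𝟙 * φ)(580) = 580

Divisors of 580: [1, 2, 4, 5, 10, 20, 29, 58, 116, 145, 290, 580]. For each d | 580:
  d = 1: 𝟙(1) · φ(580/1) = 1 · 224 = 224
  d = 2: 𝟙(2) · φ(580/2) = 1 · 112 = 112
  d = 4: 𝟙(4) · φ(580/4) = 1 · 112 = 112
  d = 5: 𝟙(5) · φ(580/5) = 1 · 56 = 56
  d = 10: 𝟙(10) · φ(580/10) = 1 · 28 = 28
  d = 20: 𝟙(20) · φ(580/20) = 1 · 28 = 28
  d = 29: 𝟙(29) · φ(580/29) = 1 · 8 = 8
  d = 58: 𝟙(58) · φ(580/58) = 1 · 4 = 4
  d = 116: 𝟙(116) · φ(580/116) = 1 · 4 = 4
  d = 145: 𝟙(145) · φ(580/145) = 1 · 2 = 2
  d = 290: 𝟙(290) · φ(580/290) = 1 · 1 = 1
  d = 580: 𝟙(580) · φ(580/580) = 1 · 1 = 1
Summing: (𝟙 * φ)(580) = 224 + 112 + 112 + 56 + 28 + 28 + 8 + 4 + 4 + 2 + 1 + 1 = 580.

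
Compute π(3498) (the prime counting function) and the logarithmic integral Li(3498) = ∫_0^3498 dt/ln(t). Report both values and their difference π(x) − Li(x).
π(3498) = 488;  Li(3498) ≈ 504.36;  π(x) − Li(x) ≈ -16.36.

Direct count of primes ≤ 3498 gives π(3498) = 488. Numerical evaluation of the logarithmic integral gives Li(3498) ≈ 504.36. The difference π(x) − Li(x) ≈ -16.36 is typically negative for small/moderate x (Li(x) overestimates), though Littlewood's theorem shows this sign changes infinitely often.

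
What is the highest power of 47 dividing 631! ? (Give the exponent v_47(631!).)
v_47(631!) = 13

Legendre's formula: v_p(n!) = Σ_{k ≥ 1} ⌊n / p^k⌋. For p = 47, n = 631, the terms are:
  ⌊631/47^1⌋ = ⌊631/47⌋ = 13
(the next term ⌊631/47^2⌋ = 0, terminating the sum). Summing: v_47(631!) = 13 = 13.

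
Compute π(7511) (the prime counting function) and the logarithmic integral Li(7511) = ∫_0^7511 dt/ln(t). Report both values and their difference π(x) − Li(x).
π(7511) = 951;  Li(7511) ≈ 971.82;  π(x) − Li(x) ≈ -20.82.

Direct count of primes ≤ 7511 gives π(7511) = 951. Numerical evaluation of the logarithmic integral gives Li(7511) ≈ 971.82. The difference π(x) − Li(x) ≈ -20.82 is typically negative for small/moderate x (Li(x) overestimates), though Littlewood's theorem shows this sign changes infinitely often.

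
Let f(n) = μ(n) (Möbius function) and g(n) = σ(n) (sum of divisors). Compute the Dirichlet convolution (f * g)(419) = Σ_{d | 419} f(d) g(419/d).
(μ * σ)(419) = 419

Divisors of 419: [1, 419]. For each d | 419:
  d = 1: μ(1) · σ(419/1) = 1 · 420 = 420
  d = 419: μ(419) · σ(419/419) = -1 · 1 = -1
Summing: (μ * σ)(419) = 420 + -1 = 419.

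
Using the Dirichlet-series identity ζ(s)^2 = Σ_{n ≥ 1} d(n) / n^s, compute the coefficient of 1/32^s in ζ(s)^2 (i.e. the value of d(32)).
d(32) = 6

ζ(s)^2 = (Σ 1/m^s)(Σ 1/k^s). The coefficient of 1/n^s in the product is the number of ordered pairs (m, k) with mk = n, which equals d(n). For n = 32, divisors are [1, 2, 4, 8, 16, 32], so d(32) = 6.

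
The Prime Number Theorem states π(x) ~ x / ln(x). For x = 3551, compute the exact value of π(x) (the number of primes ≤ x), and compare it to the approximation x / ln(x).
π(3551) = 497;  x/ln(x) ≈ 434.37;  relative error ≈ 12.60%.

Directly count primes up to 3551: π(3551) = 497. The PNT approximation gives 3551/ln(3551) ≈ 3551/8.17498 ≈ 434.37. Relative error (π(x) − x/ln(x)) / π(x) ≈ 12.60%; the approximation is known to undercount slightly (Li(x) is a better estimate).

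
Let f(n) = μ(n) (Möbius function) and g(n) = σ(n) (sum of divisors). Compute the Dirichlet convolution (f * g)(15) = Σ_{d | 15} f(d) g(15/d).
(μ * σ)(15) = 15

Divisors of 15: [1, 3, 5, 15]. For each d | 15:
  d = 1: μ(1) · σ(15/1) = 1 · 24 = 24
  d = 3: μ(3) · σ(15/3) = -1 · 6 = -6
  d = 5: μ(5) · σ(15/5) = -1 · 4 = -4
  d = 15: μ(15) · σ(15/15) = 1 · 1 = 1
Summing: (μ * σ)(15) = 24 + -6 + -4 + 1 = 15.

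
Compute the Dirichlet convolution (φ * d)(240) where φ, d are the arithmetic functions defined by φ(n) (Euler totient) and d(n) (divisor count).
(φ * d)(240) = 744

Divisors of 240: [1, 2, 3, 4, 5, 6, 8, 10, 12, 15, 16, 20, 24, 30, 40, 48, 60, 80, 120, 240]. For each d | 240:
  d = 1: φ(1) · d(240/1) = 1 · 20 = 20
  d = 2: φ(2) · d(240/2) = 1 · 16 = 16
  d = 3: φ(3) · d(240/3) = 2 · 10 = 20
  d = 4: φ(4) · d(240/4) = 2 · 12 = 24
  d = 5: φ(5) · d(240/5) = 4 · 10 = 40
  d = 6: φ(6) · d(240/6) = 2 · 8 = 16
  d = 8: φ(8) · d(240/8) = 4 · 8 = 32
  d = 10: φ(10) · d(240/10) = 4 · 8 = 32
  d = 12: φ(12) · d(240/12) = 4 · 6 = 24
  d = 15: φ(15) · d(240/15) = 8 · 5 = 40
  d = 16: φ(16) · d(240/16) = 8 · 4 = 32
  d = 20: φ(20) · d(240/20) = 8 · 6 = 48
  d = 24: φ(24) · d(240/24) = 8 · 4 = 32
  d = 30: φ(30) · d(240/30) = 8 · 4 = 32
  d = 40: φ(40) · d(240/40) = 16 · 4 = 64
  d = 48: φ(48) · d(240/48) = 16 · 2 = 32
  d = 60: φ(60) · d(240/60) = 16 · 3 = 48
  d = 80: φ(80) · d(240/80) = 32 · 2 = 64
  d = 120: φ(120) · d(240/120) = 32 · 2 = 64
  d = 240: φ(240) · d(240/240) = 64 · 1 = 64
Summing: (φ * d)(240) = 20 + 16 + 20 + 24 + 40 + 16 + 32 + 32 + 24 + 40 + 32 + 48 + 32 + 32 + 64 + 32 + 48 + 64 + 64 + 64 = 744.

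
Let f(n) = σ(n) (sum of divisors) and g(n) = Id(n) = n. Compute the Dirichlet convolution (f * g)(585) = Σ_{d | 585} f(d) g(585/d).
(σ * Id)(585) = 10098

Divisors of 585: [1, 3, 5, 9, 13, 15, 39, 45, 65, 117, 195, 585]. For each d | 585:
  d = 1: σ(1) · Id(585/1) = 1 · 585 = 585
  d = 3: σ(3) · Id(585/3) = 4 · 195 = 780
  d = 5: σ(5) · Id(585/5) = 6 · 117 = 702
  d = 9: σ(9) · Id(585/9) = 13 · 65 = 845
  d = 13: σ(13) · Id(585/13) = 14 · 45 = 630
  d = 15: σ(15) · Id(585/15) = 24 · 39 = 936
  d = 39: σ(39) · Id(585/39) = 56 · 15 = 840
  d = 45: σ(45) · Id(585/45) = 78 · 13 = 1014
  d = 65: σ(65) · Id(585/65) = 84 · 9 = 756
  d = 117: σ(117) · Id(585/117) = 182 · 5 = 910
  d = 195: σ(195) · Id(585/195) = 336 · 3 = 1008
  d = 585: σ(585) · Id(585/585) = 1092 · 1 = 1092
Summing: (σ * Id)(585) = 585 + 780 + 702 + 845 + 630 + 936 + 840 + 1014 + 756 + 910 + 1008 + 1092 = 10098.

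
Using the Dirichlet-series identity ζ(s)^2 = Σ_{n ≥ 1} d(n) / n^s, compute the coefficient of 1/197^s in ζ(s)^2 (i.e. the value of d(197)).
d(197) = 2

ζ(s)^2 = (Σ 1/m^s)(Σ 1/k^s). The coefficient of 1/n^s in the product is the number of ordered pairs (m, k) with mk = n, which equals d(n). For n = 197, divisors are [1, 197], so d(197) = 2.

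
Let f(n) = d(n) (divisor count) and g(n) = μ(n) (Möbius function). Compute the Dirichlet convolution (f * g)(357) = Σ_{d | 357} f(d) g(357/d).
(d * μ)(357) = 1

Divisors of 357: [1, 3, 7, 17, 21, 51, 119, 357]. For each d | 357:
  d = 1: d(1) · μ(357/1) = 1 · -1 = -1
  d = 3: d(3) · μ(357/3) = 2 · 1 = 2
  d = 7: d(7) · μ(357/7) = 2 · 1 = 2
  d = 17: d(17) · μ(357/17) = 2 · 1 = 2
  d = 21: d(21) · μ(357/21) = 4 · -1 = -4
  d = 51: d(51) · μ(357/51) = 4 · -1 = -4
  d = 119: d(119) · μ(357/119) = 4 · -1 = -4
  d = 357: d(357) · μ(357/357) = 8 · 1 = 8
Summing: (d * μ)(357) = -1 + 2 + 2 + 2 + -4 + -4 + -4 + 8 = 1.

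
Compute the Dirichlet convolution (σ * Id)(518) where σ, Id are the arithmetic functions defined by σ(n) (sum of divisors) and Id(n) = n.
(σ * Id)(518) = 5625

Divisors of 518: [1, 2, 7, 14, 37, 74, 259, 518]. For each d | 518:
  d = 1: σ(1) · Id(518/1) = 1 · 518 = 518
  d = 2: σ(2) · Id(518/2) = 3 · 259 = 777
  d = 7: σ(7) · Id(518/7) = 8 · 74 = 592
  d = 14: σ(14) · Id(518/14) = 24 · 37 = 888
  d = 37: σ(37) · Id(518/37) = 38 · 14 = 532
  d = 74: σ(74) · Id(518/74) = 114 · 7 = 798
  d = 259: σ(259) · Id(518/259) = 304 · 2 = 608
  d = 518: σ(518) · Id(518/518) = 912 · 1 = 912
Summing: (σ * Id)(518) = 518 + 777 + 592 + 888 + 532 + 798 + 608 + 912 = 5625.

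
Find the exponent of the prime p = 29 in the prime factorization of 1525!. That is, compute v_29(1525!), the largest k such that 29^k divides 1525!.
v_29(1525!) = 53

Legendre's formula: v_p(n!) = Σ_{k ≥ 1} ⌊n / p^k⌋. For p = 29, n = 1525, the terms are:
  ⌊1525/29^1⌋ = ⌊1525/29⌋ = 52
  ⌊1525/29^2⌋ = ⌊1525/841⌋ = 1
(the next term ⌊1525/29^3⌋ = 0, terminating the sum). Summing: v_29(1525!) = 52 + 1 = 53.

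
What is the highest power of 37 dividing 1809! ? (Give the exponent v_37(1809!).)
v_37(1809!) = 49

Legendre's formula: v_p(n!) = Σ_{k ≥ 1} ⌊n / p^k⌋. For p = 37, n = 1809, the terms are:
  ⌊1809/37^1⌋ = ⌊1809/37⌋ = 48
  ⌊1809/37^2⌋ = ⌊1809/1369⌋ = 1
(the next term ⌊1809/37^3⌋ = 0, terminating the sum). Summing: v_37(1809!) = 48 + 1 = 49.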